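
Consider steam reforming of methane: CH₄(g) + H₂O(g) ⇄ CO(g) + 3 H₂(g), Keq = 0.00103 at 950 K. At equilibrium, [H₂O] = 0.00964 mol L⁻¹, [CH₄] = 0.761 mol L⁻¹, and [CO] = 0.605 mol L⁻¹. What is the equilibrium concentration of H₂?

[H₂] = 0.0232 mol L⁻¹

At equilibrium, Keq = [CO]·[H₂]³ / ([CH₄]·[H₂O]) = 0.00103.
(0.605)·([H₂])³ / ((0.761)·(0.00964)) = 0.00103
[H₂]³ = 1.25e-5 ⇒ [H₂] = 0.0232 mol L⁻¹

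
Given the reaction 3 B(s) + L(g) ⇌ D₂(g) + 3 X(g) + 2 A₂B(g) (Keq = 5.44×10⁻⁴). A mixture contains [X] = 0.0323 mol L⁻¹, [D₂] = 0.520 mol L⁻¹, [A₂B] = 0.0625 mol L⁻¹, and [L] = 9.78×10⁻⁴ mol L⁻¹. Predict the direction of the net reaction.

in the forward direction

(B is a pure solid — omitted from Q.)
Q = [D₂]·[X]³·[A₂B]² / [L] = (0.520)·(0.0323)³·(0.0625)² / (9.78×10⁻⁴) = 7.00×10⁻⁵
Q = 7.00×10⁻⁵ < Keq = 5.44×10⁻⁴, so the forward reaction proceeds.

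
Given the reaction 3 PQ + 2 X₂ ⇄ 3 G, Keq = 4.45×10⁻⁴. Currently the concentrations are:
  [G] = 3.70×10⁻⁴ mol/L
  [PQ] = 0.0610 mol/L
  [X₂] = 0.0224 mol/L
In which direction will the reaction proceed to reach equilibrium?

neither direction; the system is at equilibrium

Q = [G]³ / ([PQ]³·[X₂]²) = (3.70×10⁻⁴)³ / ((0.0610)³·(0.0224)²) = 4.45×10⁻⁴
Q = 4.45×10⁻⁴ = Keq, so the system is already at equilibrium.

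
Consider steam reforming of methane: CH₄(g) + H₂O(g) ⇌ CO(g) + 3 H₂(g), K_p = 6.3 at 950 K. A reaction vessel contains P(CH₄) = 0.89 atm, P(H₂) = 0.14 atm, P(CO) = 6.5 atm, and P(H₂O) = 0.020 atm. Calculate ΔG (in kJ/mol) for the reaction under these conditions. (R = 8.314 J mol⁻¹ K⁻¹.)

Q_p = P(CO)·P(H₂)³ / (P(CH₄)·P(H₂O)) = (6.5)·(0.14)³ / ((0.89)·(0.020)) = 1.00
ΔG = RT ln(Q_p/K_p) = (8.314 J mol⁻¹ K⁻¹)(950 K) × ln(1.00/6.3)
   = (7.898 kJ/mol)(-1.841) = -14.5 kJ/mol
ΔG < 0, so the forward reaction is spontaneous (proceeds forward).

ΔG = -14.5 kJ/mol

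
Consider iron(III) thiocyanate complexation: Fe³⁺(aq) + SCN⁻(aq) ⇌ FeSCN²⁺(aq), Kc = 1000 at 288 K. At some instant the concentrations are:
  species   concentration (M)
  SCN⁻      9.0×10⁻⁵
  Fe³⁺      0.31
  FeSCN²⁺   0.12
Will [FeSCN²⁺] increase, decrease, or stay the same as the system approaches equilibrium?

Qc = [FeSCN²⁺] / ([Fe³⁺]·[SCN⁻]) = (0.12) / ((0.31)·(9.0×10⁻⁵)) = 4300
Qc = 4300 > Kc = 1000: net reverse reaction.
FeSCN²⁺ is a product, so it decreases.

decrease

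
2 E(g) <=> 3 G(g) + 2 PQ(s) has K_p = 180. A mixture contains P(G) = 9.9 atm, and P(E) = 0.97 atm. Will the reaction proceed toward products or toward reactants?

toward reactants

(PQ is a pure solid — omitted from Q_p.)
Q_p = P(G)³ / P(E)² = (9.9)³ / (0.97)² = 1000
Q_p = 1000 > K_p = 180, so the reverse reaction proceeds.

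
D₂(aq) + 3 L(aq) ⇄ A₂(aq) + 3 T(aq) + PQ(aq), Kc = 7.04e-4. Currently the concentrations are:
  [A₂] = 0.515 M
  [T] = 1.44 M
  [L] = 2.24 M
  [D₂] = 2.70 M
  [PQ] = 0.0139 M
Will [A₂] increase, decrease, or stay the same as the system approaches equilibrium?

stay the same

Qc = [A₂]·[T]³·[PQ] / ([D₂]·[L]³) = (0.515)·(1.44)³·(0.0139) / ((2.70)·(2.24)³) = 7.04e-4
Qc = 7.04e-4 = Kc; the system is at equilibrium.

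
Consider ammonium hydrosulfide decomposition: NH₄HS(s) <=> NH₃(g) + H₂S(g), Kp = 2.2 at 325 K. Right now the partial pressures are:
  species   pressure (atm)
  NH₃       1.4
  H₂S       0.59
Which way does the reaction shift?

in the forward direction

(NH₄HS is a pure solid — omitted from Qp.)
Qp = P(NH₃)·P(H₂S) = (1.4)·(0.59) = 0.83
Qp = 0.83 < Kp = 2.2, so the forward reaction proceeds.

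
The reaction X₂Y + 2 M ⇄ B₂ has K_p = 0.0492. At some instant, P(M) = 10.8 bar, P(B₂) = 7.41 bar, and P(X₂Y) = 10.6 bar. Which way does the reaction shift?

forward (toward products)

Q_p = P(B₂) / (P(X₂Y)·P(M)²) = (7.41) / ((10.6)·(10.8)²) = 0.00599
Q_p = 0.00599 < K_p = 0.0492, so the forward reaction proceeds.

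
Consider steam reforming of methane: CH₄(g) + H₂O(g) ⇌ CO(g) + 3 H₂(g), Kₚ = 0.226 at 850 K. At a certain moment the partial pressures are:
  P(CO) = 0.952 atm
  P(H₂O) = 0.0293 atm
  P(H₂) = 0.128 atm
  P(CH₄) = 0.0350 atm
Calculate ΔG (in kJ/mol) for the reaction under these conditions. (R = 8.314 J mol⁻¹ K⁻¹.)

ΔG = 15.2 kJ/mol

Qₚ = P(CO)·P(H₂)³ / (P(CH₄)·P(H₂O)) = (0.952)·(0.128)³ / ((0.0350)·(0.0293)) = 1.95
ΔG = RT ln(Qₚ/Kₚ) = (8.314 J mol⁻¹ K⁻¹)(850 K) × ln(1.95/0.226)
   = (7.067 kJ/mol)(2.155) = 15.2 kJ/mol
ΔG > 0, so the forward reaction is non-spontaneous (proceeds in reverse).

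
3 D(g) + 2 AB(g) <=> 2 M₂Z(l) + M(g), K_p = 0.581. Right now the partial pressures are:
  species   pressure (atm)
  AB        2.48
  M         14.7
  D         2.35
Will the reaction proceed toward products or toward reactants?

(M₂Z is a pure liquid — omitted from Q_p.)
Q_p = P(M) / (P(D)³·P(AB)²) = (14.7) / ((2.35)³·(2.48)²) = 0.184
Q_p = 0.184 < K_p = 0.581, so the forward reaction proceeds.

forward (toward products)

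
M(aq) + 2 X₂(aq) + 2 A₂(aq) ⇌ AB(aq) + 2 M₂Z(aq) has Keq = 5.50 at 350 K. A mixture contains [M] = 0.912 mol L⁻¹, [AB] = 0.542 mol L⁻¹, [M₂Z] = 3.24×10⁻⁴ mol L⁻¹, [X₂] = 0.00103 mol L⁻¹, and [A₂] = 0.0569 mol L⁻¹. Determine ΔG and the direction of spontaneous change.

Q = [AB]·[M₂Z]² / ([M]·[X₂]²·[A₂]²) = (0.542)·(3.24×10⁻⁴)² / ((0.912)·(0.00103)²·(0.0569)²) = 18.2
ΔG = RT ln(Q/Keq) = (8.314 J mol⁻¹ K⁻¹)(350 K) × ln(18.2/5.50)
   = (2.910 kJ/mol)(1.197) = 3.48 kJ/mol
ΔG > 0, so the forward reaction is non-spontaneous (proceeds in reverse).

ΔG = 3.48 kJ/mol; the forward reaction is non-spontaneous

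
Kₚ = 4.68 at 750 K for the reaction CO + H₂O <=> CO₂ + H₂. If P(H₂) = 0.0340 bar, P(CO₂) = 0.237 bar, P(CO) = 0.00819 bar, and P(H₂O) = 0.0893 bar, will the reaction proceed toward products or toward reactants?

Qₚ = P(CO₂)·P(H₂) / (P(CO)·P(H₂O)) = (0.237)·(0.0340) / ((0.00819)·(0.0893)) = 11.0
Qₚ = 11.0 > Kₚ = 4.68, so the reverse reaction proceeds.

in the reverse direction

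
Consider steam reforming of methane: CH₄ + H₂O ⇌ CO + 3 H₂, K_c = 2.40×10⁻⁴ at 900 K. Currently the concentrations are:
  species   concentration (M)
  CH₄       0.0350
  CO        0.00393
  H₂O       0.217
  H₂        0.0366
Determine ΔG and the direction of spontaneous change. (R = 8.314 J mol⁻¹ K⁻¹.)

ΔG = -16.8 kJ/mol; the forward reaction is spontaneous

Q_c = [CO]·[H₂]³ / ([CH₄]·[H₂O]) = (0.00393)·(0.0366)³ / ((0.0350)·(0.217)) = 2.54×10⁻⁵
ΔG = RT ln(Q_c/K_c) = (8.314 J mol⁻¹ K⁻¹)(900 K) × ln(2.54×10⁻⁵/2.40×10⁻⁴)
   = (7.483 kJ/mol)(-2.246) = -16.8 kJ/mol
ΔG < 0, so the forward reaction is spontaneous (proceeds forward).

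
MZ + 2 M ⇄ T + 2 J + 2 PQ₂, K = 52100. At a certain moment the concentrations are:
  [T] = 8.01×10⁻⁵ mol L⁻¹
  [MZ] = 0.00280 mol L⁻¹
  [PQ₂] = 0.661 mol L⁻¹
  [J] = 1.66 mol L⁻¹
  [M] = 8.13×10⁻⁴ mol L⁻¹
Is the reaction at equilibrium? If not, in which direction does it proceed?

no net change (already at equilibrium)

Q = [T]·[J]²·[PQ₂]² / ([MZ]·[M]²) = (8.01×10⁻⁵)·(1.66)²·(0.661)² / ((0.00280)·(8.13×10⁻⁴)²) = 52100
Q = 52100 = K, so the system is already at equilibrium.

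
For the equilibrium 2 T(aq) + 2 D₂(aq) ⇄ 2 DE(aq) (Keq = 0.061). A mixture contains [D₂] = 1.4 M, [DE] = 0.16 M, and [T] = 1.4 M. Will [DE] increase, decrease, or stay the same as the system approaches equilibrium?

Q = [DE]² / ([T]²·[D₂]²) = (0.16)² / ((1.4)²·(1.4)²) = 0.0067
Q = 0.0067 < Keq = 0.061: net forward reaction.
DE is a product, so it increases.

increase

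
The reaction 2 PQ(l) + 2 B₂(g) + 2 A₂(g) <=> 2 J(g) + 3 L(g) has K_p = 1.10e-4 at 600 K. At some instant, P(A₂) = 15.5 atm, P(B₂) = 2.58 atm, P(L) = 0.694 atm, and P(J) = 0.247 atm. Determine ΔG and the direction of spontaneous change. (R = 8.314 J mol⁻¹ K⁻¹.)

ΔG = -10.7 kJ/mol; the forward reaction is spontaneous

(PQ is a pure liquid — omitted from Q_p.)
Q_p = P(J)²·P(L)³ / (P(B₂)²·P(A₂)²) = (0.247)²·(0.694)³ / ((2.58)²·(15.5)²) = 1.28e-5
ΔG = RT ln(Q_p/K_p) = (8.314 J mol⁻¹ K⁻¹)(600 K) × ln(1.28e-5/1.10e-4)
   = (4.988 kJ/mol)(-2.151) = -10.7 kJ/mol
ΔG < 0, so the forward reaction is spontaneous (proceeds forward).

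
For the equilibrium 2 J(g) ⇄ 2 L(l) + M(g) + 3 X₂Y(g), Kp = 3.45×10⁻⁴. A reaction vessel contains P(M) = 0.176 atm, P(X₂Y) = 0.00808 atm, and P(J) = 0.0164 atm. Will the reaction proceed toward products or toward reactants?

(L is a pure liquid — omitted from Qp.)
Qp = P(M)·P(X₂Y)³ / P(J)² = (0.176)·(0.00808)³ / (0.0164)² = 3.45×10⁻⁴
Qp = 3.45×10⁻⁴ = Kp, so the system is already at equilibrium.

neither direction; the system is at equilibrium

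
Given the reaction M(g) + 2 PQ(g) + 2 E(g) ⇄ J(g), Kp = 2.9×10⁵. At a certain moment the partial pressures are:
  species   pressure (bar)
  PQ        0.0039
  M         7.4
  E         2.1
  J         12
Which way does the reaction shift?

Qp = P(J) / (P(M)·P(PQ)²·P(E)²) = (12) / ((7.4)·(0.0039)²·(2.1)²) = 24000
Qp = 24000 < Kp = 2.9×10⁵, so the forward reaction proceeds.

toward products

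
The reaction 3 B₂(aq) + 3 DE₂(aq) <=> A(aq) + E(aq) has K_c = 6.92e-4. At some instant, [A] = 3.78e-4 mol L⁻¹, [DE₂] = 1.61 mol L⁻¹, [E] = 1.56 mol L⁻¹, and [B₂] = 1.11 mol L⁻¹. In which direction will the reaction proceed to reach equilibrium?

forward (toward products)

Q_c = [A]·[E] / ([B₂]³·[DE₂]³) = (3.78e-4)·(1.56) / ((1.11)³·(1.61)³) = 1.03e-4
Q_c = 1.03e-4 < K_c = 6.92e-4, so the forward reaction proceeds.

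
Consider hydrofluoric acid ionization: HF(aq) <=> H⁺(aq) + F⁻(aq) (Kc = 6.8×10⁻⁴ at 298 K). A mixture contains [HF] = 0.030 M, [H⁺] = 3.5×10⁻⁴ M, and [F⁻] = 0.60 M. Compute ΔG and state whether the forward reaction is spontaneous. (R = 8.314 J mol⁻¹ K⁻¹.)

Qc = [H⁺]·[F⁻] / [HF] = (3.5×10⁻⁴)·(0.60) / (0.030) = 0.00700
ΔG = RT ln(Qc/Kc) = (8.314 J mol⁻¹ K⁻¹)(298 K) × ln(0.00700/6.8×10⁻⁴)
   = (2.478 kJ/mol)(2.332) = 5.78 kJ/mol
ΔG > 0, so the forward reaction is non-spontaneous (proceeds in reverse).

ΔG = 5.78 kJ/mol; the forward reaction is non-spontaneous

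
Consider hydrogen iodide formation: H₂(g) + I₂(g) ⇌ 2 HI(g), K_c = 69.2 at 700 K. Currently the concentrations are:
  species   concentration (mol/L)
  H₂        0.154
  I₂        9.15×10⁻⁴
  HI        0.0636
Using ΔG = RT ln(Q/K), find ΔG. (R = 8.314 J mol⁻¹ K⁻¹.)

ΔG = -5.12 kJ/mol

Q_c = [HI]² / ([H₂]·[I₂]) = (0.0636)² / ((0.154)·(9.15×10⁻⁴)) = 28.7
ΔG = RT ln(Q_c/K_c) = (8.314 J mol⁻¹ K⁻¹)(700 K) × ln(28.7/69.2)
   = (5.820 kJ/mol)(-0.8801) = -5.12 kJ/mol
ΔG < 0, so the forward reaction is spontaneous (proceeds forward).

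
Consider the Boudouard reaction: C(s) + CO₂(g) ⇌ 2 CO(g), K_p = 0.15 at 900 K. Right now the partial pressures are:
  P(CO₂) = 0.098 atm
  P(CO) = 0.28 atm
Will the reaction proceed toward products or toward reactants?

in the reverse direction

(C is a pure solid — omitted from Q_p.)
Q_p = P(CO)² / P(CO₂) = (0.28)² / (0.098) = 0.80
Q_p = 0.80 > K_p = 0.15, so the reverse reaction proceeds.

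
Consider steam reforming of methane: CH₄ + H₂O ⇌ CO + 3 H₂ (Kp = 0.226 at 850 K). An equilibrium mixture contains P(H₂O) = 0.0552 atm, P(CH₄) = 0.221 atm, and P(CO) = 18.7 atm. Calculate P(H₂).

At equilibrium, Kp = P(CO)·P(H₂)³ / (P(CH₄)·P(H₂O)) = 0.226.
(18.7)·(P(H₂))³ / ((0.221)·(0.0552)) = 0.226
P(H₂)³ = 1.47e-4 ⇒ P(H₂) = 0.0528 atm

P(H₂) = 0.0528 atm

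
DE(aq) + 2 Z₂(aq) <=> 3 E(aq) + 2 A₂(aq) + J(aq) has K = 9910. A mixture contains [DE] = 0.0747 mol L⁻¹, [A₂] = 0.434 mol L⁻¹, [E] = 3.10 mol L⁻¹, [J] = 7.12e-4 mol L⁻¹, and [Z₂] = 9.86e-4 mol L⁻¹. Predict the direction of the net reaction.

to the left

Q = [E]³·[A₂]²·[J] / ([DE]·[Z₂]²) = (3.10)³·(0.434)²·(7.12e-4) / ((0.0747)·(9.86e-4)²) = 55000
Q = 55000 > K = 9910, so the reverse reaction proceeds.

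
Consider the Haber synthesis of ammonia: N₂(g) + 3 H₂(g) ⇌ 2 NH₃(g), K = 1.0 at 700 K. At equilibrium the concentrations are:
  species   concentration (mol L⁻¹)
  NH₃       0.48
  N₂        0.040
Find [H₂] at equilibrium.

[H₂] = 1.8 mol L⁻¹

At equilibrium, K = [NH₃]² / ([N₂]·[H₂]³) = 1.0.
(0.48)² / ((0.040)·([H₂])³) = 1.0
[H₂]³ = 5.76 ⇒ [H₂] = 1.8 mol L⁻¹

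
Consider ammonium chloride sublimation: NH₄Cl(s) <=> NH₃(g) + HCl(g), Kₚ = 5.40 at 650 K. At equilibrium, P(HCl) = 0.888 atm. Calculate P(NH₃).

(NH₄Cl is a pure solid — omitted from Kₚ.)
At equilibrium, Kₚ = P(NH₃)·P(HCl) = 5.40.
(P(NH₃))·(0.888) = 5.40
P(NH₃) = 6.08 atm

P(NH₃) = 6.08 atm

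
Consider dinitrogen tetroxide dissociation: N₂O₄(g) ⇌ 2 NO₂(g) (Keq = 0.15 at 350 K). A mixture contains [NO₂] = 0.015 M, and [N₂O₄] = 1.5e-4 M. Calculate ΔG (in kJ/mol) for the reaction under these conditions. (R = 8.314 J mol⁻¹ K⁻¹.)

Q = [NO₂]² / [N₂O₄] = (0.015)² / (1.5e-4) = 1.50
ΔG = RT ln(Q/Keq) = (8.314 J mol⁻¹ K⁻¹)(350 K) × ln(1.50/0.15)
   = (2.910 kJ/mol)(2.303) = 6.70 kJ/mol
ΔG > 0, so the forward reaction is non-spontaneous (proceeds in reverse).

ΔG = 6.70 kJ/mol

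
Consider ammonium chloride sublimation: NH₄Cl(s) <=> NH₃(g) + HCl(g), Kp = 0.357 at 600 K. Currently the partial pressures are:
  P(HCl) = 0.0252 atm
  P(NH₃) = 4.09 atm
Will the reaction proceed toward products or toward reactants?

to the right

(NH₄Cl is a pure solid — omitted from Qp.)
Qp = P(NH₃)·P(HCl) = (4.09)·(0.0252) = 0.103
Qp = 0.103 < Kp = 0.357, so the forward reaction proceeds.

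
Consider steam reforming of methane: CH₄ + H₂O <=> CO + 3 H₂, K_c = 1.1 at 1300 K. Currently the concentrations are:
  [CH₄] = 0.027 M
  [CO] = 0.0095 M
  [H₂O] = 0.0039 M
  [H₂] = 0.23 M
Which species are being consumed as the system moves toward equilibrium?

none (at equilibrium)

Q_c = [CO]·[H₂]³ / ([CH₄]·[H₂O]) = (0.0095)·(0.23)³ / ((0.027)·(0.0039)) = 1.1
Q_c = 1.1 = K_c; the system is at equilibrium.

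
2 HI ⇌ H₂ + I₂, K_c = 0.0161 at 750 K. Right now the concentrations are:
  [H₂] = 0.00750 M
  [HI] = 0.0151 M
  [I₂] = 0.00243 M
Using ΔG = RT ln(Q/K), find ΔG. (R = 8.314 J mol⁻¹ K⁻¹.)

Q_c = [H₂]·[I₂] / [HI]² = (0.00750)·(0.00243) / (0.0151)² = 0.0799
ΔG = RT ln(Q_c/K_c) = (8.314 J mol⁻¹ K⁻¹)(750 K) × ln(0.0799/0.0161)
   = (6.236 kJ/mol)(1.602) = 9.99 kJ/mol
ΔG > 0, so the forward reaction is non-spontaneous (proceeds in reverse).

ΔG = 9.99 kJ/mol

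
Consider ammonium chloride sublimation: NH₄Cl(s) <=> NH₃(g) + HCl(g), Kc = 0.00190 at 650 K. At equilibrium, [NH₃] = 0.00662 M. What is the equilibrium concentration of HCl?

(NH₄Cl is a pure solid — omitted from Kc.)
At equilibrium, Kc = [NH₃]·[HCl] = 0.00190.
(0.00662)·([HCl]) = 0.00190
[HCl] = 0.287 M

[HCl] = 0.287 M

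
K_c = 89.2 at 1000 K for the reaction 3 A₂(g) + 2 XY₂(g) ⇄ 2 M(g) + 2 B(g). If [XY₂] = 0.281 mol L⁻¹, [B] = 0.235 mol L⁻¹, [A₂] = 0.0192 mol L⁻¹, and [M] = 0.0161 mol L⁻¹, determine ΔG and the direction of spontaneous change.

ΔG = -10.4 kJ/mol; the forward reaction is spontaneous

Q_c = [M]²·[B]² / ([A₂]³·[XY₂]²) = (0.0161)²·(0.235)² / ((0.0192)³·(0.281)²) = 25.6
ΔG = RT ln(Q_c/K_c) = (8.314 J mol⁻¹ K⁻¹)(1000 K) × ln(25.6/89.2)
   = (8.314 kJ/mol)(-1.248) = -10.4 kJ/mol
ΔG < 0, so the forward reaction is spontaneous (proceeds forward).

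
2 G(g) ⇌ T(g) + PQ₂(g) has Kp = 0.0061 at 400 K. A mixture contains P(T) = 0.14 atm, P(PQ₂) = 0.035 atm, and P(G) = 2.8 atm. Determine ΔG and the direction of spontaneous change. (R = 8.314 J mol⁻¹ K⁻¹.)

ΔG = -7.58 kJ/mol; the forward reaction is spontaneous

Qp = P(T)·P(PQ₂) / P(G)² = (0.14)·(0.035) / (2.8)² = 6.25×10⁻⁴
ΔG = RT ln(Qp/Kp) = (8.314 J mol⁻¹ K⁻¹)(400 K) × ln(6.25×10⁻⁴/0.0061)
   = (3.326 kJ/mol)(-2.278) = -7.58 kJ/mol
ΔG < 0, so the forward reaction is spontaneous (proceeds forward).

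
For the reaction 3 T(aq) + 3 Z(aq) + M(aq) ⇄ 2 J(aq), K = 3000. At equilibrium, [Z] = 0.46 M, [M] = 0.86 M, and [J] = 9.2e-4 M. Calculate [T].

[T] = 0.0015 M

At equilibrium, K = [J]² / ([T]³·[Z]³·[M]) = 3000.
(9.2e-4)² / (([T])³·(0.46)³·(0.86)) = 3000
[T]³ = 3.37e-9 ⇒ [T] = 0.0015 M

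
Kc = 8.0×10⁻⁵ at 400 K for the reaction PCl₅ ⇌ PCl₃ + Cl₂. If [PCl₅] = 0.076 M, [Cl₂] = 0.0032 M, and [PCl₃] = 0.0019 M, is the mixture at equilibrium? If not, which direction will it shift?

yes, at equilibrium

Qc = [PCl₃]·[Cl₂] / [PCl₅] = (0.0019)·(0.0032) / (0.076) = 8.0×10⁻⁵
Qc = 8.0×10⁻⁵ = Kc; the system is at equilibrium.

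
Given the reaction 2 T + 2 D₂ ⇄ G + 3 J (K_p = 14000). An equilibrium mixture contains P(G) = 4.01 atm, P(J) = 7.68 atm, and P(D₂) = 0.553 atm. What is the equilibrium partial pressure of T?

P(T) = 0.651 atm

At equilibrium, K_p = P(G)·P(J)³ / (P(T)²·P(D₂)²) = 14000.
(4.01)·(7.68)³ / ((P(T))²·(0.553)²) = 14000
P(T)² = 0.424 ⇒ P(T) = 0.651 atm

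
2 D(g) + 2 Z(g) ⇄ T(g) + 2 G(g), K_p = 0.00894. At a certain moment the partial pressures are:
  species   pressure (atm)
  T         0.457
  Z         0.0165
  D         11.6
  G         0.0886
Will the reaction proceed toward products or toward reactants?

to the left

Q_p = P(T)·P(G)² / (P(D)²·P(Z)²) = (0.457)·(0.0886)² / ((11.6)²·(0.0165)²) = 0.0979
Q_p = 0.0979 > K_p = 0.00894, so the reverse reaction proceeds.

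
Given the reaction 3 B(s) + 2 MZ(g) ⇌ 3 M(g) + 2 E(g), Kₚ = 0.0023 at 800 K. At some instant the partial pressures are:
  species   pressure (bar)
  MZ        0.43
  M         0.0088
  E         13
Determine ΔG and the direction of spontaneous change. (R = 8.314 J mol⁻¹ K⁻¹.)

ΔG = -8.69 kJ/mol; the forward reaction is spontaneous

(B is a pure solid — omitted from Qₚ.)
Qₚ = P(M)³·P(E)² / P(MZ)² = (0.0088)³·(13)² / (0.43)² = 6.23×10⁻⁴
ΔG = RT ln(Qₚ/Kₚ) = (8.314 J mol⁻¹ K⁻¹)(800 K) × ln(6.23×10⁻⁴/0.0023)
   = (6.651 kJ/mol)(-1.306) = -8.69 kJ/mol
ΔG < 0, so the forward reaction is spontaneous (proceeds forward).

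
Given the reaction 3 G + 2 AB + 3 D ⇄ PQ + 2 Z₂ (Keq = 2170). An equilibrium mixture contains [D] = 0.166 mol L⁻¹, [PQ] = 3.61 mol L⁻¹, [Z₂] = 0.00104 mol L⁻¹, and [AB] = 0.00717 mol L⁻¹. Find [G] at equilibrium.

At equilibrium, Keq = [PQ]·[Z₂]² / ([G]³·[AB]²·[D]³) = 2170.
(3.61)·(0.00104)² / (([G])³·(0.00717)²·(0.166)³) = 2170
[G]³ = 0.00765 ⇒ [G] = 0.197 mol L⁻¹

[G] = 0.197 mol L⁻¹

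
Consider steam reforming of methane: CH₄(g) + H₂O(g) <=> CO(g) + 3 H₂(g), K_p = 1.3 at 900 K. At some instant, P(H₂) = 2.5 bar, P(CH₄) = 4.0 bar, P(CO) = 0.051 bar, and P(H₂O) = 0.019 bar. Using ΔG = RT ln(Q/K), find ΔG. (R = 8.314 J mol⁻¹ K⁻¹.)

Q_p = P(CO)·P(H₂)³ / (P(CH₄)·P(H₂O)) = (0.051)·(2.5)³ / ((4.0)·(0.019)) = 10.5
ΔG = RT ln(Q_p/K_p) = (8.314 J mol⁻¹ K⁻¹)(900 K) × ln(10.5/1.3)
   = (7.483 kJ/mol)(2.089) = 15.6 kJ/mol
ΔG > 0, so the forward reaction is non-spontaneous (proceeds in reverse).

ΔG = 15.6 kJ/mol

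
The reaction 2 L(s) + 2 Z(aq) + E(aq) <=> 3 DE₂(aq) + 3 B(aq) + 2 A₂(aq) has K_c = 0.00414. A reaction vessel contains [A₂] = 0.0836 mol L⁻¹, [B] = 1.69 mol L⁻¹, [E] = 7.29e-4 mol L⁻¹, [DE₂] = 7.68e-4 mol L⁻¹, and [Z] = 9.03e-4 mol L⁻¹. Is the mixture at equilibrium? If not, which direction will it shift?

(L is a pure solid — omitted from Q_c.)
Q_c = [DE₂]³·[B]³·[A₂]² / ([Z]²·[E]) = (7.68e-4)³·(1.69)³·(0.0836)² / ((9.03e-4)²·(7.29e-4)) = 0.0257
Q_c = 0.0257 > K_c = 0.00414: net reverse reaction.

no; Q > K, reaction proceeds in reverse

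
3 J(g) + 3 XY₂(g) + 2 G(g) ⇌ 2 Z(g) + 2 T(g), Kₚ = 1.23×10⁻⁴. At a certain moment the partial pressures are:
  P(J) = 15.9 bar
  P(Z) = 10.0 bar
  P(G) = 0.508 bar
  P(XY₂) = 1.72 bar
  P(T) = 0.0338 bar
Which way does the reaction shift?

Qₚ = P(Z)²·P(T)² / (P(J)³·P(XY₂)³·P(G)²) = (10.0)²·(0.0338)² / ((15.9)³·(1.72)³·(0.508)²) = 2.16×10⁻⁵
Qₚ = 2.16×10⁻⁵ < Kₚ = 1.23×10⁻⁴, so the forward reaction proceeds.

to the right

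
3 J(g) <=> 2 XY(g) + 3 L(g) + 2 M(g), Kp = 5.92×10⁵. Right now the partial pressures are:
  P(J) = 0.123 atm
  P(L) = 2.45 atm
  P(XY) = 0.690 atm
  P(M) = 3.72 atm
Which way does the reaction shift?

Qp = P(XY)²·P(L)³·P(M)² / P(J)³ = (0.690)²·(2.45)³·(3.72)² / (0.123)³ = 52100
Qp = 52100 < Kp = 5.92×10⁵, so the forward reaction proceeds.

in the forward direction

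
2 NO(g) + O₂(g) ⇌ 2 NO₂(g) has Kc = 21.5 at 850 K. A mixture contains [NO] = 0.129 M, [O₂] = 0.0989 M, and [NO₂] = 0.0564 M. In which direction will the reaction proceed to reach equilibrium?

in the forward direction

Qc = [NO₂]² / ([NO]²·[O₂]) = (0.0564)² / ((0.129)²·(0.0989)) = 1.93
Qc = 1.93 < Kc = 21.5, so the forward reaction proceeds.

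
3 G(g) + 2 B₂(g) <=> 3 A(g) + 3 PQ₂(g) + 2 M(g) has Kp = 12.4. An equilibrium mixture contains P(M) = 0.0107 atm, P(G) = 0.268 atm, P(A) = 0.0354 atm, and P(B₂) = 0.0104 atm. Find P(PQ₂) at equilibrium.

P(PQ₂) = 17.2 atm

At equilibrium, Kp = P(A)³·P(PQ₂)³·P(M)² / (P(G)³·P(B₂)²) = 12.4.
(0.0354)³·(P(PQ₂))³·(0.0107)² / ((0.268)³·(0.0104)²) = 12.4
P(PQ₂)³ = 5080 ⇒ P(PQ₂) = 17.2 atm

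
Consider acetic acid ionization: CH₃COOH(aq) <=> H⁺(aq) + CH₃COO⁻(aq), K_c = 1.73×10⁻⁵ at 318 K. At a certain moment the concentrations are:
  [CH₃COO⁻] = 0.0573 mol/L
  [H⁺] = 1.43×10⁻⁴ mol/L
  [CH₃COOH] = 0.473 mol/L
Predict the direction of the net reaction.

at equilibrium

Q_c = [H⁺]·[CH₃COO⁻] / [CH₃COOH] = (1.43×10⁻⁴)·(0.0573) / (0.473) = 1.73×10⁻⁵
Q_c = 1.73×10⁻⁵ = K_c, so the system is already at equilibrium.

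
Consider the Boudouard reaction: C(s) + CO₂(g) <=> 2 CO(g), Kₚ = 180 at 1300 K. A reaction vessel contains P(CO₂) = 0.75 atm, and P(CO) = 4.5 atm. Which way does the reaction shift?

to the right

(C is a pure solid — omitted from Qₚ.)
Qₚ = P(CO)² / P(CO₂) = (4.5)² / (0.75) = 27
Qₚ = 27 < Kₚ = 180, so the forward reaction proceeds.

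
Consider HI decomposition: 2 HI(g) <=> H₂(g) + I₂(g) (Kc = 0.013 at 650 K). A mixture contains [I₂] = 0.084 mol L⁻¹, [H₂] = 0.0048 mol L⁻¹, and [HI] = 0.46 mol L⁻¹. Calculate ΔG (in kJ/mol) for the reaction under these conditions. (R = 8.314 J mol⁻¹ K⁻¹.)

Qc = [H₂]·[I₂] / [HI]² = (0.0048)·(0.084) / (0.46)² = 0.00191
ΔG = RT ln(Qc/Kc) = (8.314 J mol⁻¹ K⁻¹)(650 K) × ln(0.00191/0.013)
   = (5.404 kJ/mol)(-1.918) = -10.4 kJ/mol
ΔG < 0, so the forward reaction is spontaneous (proceeds forward).

ΔG = -10.4 kJ/mol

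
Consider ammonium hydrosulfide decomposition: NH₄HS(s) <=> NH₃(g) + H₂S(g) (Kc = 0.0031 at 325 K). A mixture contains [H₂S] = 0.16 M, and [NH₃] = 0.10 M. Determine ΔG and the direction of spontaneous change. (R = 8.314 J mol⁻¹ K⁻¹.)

(NH₄HS is a pure solid — omitted from Qc.)
Qc = [NH₃]·[H₂S] = (0.10)·(0.16) = 0.0160
ΔG = RT ln(Qc/Kc) = (8.314 J mol⁻¹ K⁻¹)(325 K) × ln(0.0160/0.0031)
   = (2.702 kJ/mol)(1.641) = 4.43 kJ/mol
ΔG > 0, so the forward reaction is non-spontaneous (proceeds in reverse).

ΔG = 4.43 kJ/mol; the forward reaction is non-spontaneous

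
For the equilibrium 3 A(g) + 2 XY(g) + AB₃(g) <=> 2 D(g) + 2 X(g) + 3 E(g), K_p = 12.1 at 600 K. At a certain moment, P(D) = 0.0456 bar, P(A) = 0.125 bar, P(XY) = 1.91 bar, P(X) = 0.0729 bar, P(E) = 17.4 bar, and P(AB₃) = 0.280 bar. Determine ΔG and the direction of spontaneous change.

ΔG = 4.39 kJ/mol; the forward reaction is non-spontaneous

Q_p = P(D)²·P(X)²·P(E)³ / (P(A)³·P(XY)²·P(AB₃)) = (0.0456)²·(0.0729)²·(17.4)³ / ((0.125)³·(1.91)²·(0.280)) = 29.2
ΔG = RT ln(Q_p/K_p) = (8.314 J mol⁻¹ K⁻¹)(600 K) × ln(29.2/12.1)
   = (4.988 kJ/mol)(0.8810) = 4.39 kJ/mol
ΔG > 0, so the forward reaction is non-spontaneous (proceeds in reverse).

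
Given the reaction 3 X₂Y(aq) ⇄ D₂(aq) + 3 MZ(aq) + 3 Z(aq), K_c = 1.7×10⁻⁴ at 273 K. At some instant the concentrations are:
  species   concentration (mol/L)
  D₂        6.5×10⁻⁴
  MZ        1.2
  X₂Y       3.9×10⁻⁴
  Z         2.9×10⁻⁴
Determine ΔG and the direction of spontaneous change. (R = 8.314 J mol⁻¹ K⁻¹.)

ΔG = 2.27 kJ/mol; the forward reaction is non-spontaneous

Q_c = [D₂]·[MZ]³·[Z]³ / [X₂Y]³ = (6.5×10⁻⁴)·(1.2)³·(2.9×10⁻⁴)³ / (3.9×10⁻⁴)³ = 4.62×10⁻⁴
ΔG = RT ln(Q_c/K_c) = (8.314 J mol⁻¹ K⁻¹)(273 K) × ln(4.62×10⁻⁴/1.7×10⁻⁴)
   = (2.270 kJ/mol)(0.9998) = 2.27 kJ/mol
ΔG > 0, so the forward reaction is non-spontaneous (proceeds in reverse).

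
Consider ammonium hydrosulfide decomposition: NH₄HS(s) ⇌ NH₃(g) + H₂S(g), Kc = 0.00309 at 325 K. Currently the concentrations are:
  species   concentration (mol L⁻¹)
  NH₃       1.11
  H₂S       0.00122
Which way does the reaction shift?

(NH₄HS is a pure solid — omitted from Qc.)
Qc = [NH₃]·[H₂S] = (1.11)·(0.00122) = 0.00135
Qc = 0.00135 < Kc = 0.00309, so the forward reaction proceeds.

in the forward direction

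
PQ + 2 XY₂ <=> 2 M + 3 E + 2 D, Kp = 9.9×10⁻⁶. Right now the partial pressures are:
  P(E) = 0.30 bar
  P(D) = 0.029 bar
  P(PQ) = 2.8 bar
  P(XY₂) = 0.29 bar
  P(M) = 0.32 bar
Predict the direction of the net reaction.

Qp = P(M)²·P(E)³·P(D)² / (P(PQ)·P(XY₂)²) = (0.32)²·(0.30)³·(0.029)² / ((2.8)·(0.29)²) = 9.9×10⁻⁶
Qp = 9.9×10⁻⁶ = Kp, so the system is already at equilibrium.

neither direction; the system is at equilibrium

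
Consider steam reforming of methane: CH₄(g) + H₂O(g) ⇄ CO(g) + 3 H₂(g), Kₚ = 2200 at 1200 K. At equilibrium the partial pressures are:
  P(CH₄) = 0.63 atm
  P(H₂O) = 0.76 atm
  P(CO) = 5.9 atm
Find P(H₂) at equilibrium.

P(H₂) = 5.6 atm

At equilibrium, Kₚ = P(CO)·P(H₂)³ / (P(CH₄)·P(H₂O)) = 2200.
(5.9)·(P(H₂))³ / ((0.63)·(0.76)) = 2200
P(H₂)³ = 179 ⇒ P(H₂) = 5.6 atm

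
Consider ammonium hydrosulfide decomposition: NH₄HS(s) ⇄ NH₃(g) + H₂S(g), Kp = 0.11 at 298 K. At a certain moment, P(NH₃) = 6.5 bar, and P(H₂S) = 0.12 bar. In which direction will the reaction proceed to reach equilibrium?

(NH₄HS is a pure solid — omitted from Qp.)
Qp = P(NH₃)·P(H₂S) = (6.5)·(0.12) = 0.78
Qp = 0.78 > Kp = 0.11, so the reverse reaction proceeds.

in the reverse direction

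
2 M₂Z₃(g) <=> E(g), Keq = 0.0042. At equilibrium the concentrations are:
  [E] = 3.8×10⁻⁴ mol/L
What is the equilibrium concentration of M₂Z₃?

[M₂Z₃] = 0.30 mol/L

At equilibrium, Keq = [E] / [M₂Z₃]² = 0.0042.
(3.8×10⁻⁴) / ([M₂Z₃])² = 0.0042
[M₂Z₃]² = 0.0905 ⇒ [M₂Z₃] = 0.30 mol/L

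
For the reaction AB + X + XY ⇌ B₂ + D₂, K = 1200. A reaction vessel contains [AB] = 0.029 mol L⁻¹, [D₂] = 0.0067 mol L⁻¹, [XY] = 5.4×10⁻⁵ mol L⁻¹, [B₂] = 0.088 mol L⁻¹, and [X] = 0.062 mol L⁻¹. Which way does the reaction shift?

Q = [B₂]·[D₂] / ([AB]·[X]·[XY]) = (0.088)·(0.0067) / ((0.029)·(0.062)·(5.4×10⁻⁵)) = 6100
Q = 6100 > K = 1200, so the reverse reaction proceeds.

in the reverse direction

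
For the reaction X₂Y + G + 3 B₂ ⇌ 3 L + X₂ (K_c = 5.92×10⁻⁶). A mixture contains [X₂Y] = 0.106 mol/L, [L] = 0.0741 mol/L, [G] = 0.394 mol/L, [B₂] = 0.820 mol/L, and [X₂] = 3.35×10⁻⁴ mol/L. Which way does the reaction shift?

neither direction; the system is at equilibrium

Q_c = [L]³·[X₂] / ([X₂Y]·[G]·[B₂]³) = (0.0741)³·(3.35×10⁻⁴) / ((0.106)·(0.394)·(0.820)³) = 5.92×10⁻⁶
Q_c = 5.92×10⁻⁶ = K_c, so the system is already at equilibrium.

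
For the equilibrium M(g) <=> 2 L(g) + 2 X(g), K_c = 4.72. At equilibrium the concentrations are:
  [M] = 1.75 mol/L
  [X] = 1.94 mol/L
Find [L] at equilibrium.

[L] = 1.48 mol/L

At equilibrium, K_c = [L]²·[X]² / [M] = 4.72.
([L])²·(1.94)² / (1.75) = 4.72
[L]² = 2.19 ⇒ [L] = 1.48 mol/L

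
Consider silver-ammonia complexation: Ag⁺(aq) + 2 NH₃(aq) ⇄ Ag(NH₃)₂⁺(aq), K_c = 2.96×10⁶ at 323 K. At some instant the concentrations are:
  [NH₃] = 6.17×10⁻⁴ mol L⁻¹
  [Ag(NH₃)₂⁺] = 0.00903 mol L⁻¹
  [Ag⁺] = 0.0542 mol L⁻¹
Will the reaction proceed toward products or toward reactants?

Q_c = [Ag(NH₃)₂⁺] / ([Ag⁺]·[NH₃]²) = (0.00903) / ((0.0542)·(6.17×10⁻⁴)²) = 4.38×10⁵
Q_c = 4.38×10⁵ < K_c = 2.96×10⁶, so the forward reaction proceeds.

forward (toward products)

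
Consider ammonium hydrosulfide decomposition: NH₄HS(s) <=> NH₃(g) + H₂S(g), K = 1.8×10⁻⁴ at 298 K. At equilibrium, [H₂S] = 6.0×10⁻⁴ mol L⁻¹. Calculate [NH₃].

[NH₃] = 0.30 mol L⁻¹

(NH₄HS is a pure solid — omitted from K.)
At equilibrium, K = [NH₃]·[H₂S] = 1.8×10⁻⁴.
([NH₃])·(6.0×10⁻⁴) = 1.8×10⁻⁴
[NH₃] = 0.300 = 0.30 mol L⁻¹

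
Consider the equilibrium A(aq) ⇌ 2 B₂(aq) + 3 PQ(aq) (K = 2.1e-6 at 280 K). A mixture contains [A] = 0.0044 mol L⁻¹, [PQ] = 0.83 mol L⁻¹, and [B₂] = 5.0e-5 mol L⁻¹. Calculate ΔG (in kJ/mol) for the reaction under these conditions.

Q = [B₂]²·[PQ]³ / [A] = (5.0e-5)²·(0.83)³ / (0.0044) = 3.25e-7
ΔG = RT ln(Q/K) = (8.314 J mol⁻¹ K⁻¹)(280 K) × ln(3.25e-7/2.1e-6)
   = (2.328 kJ/mol)(-1.866) = -4.34 kJ/mol
ΔG < 0, so the forward reaction is spontaneous (proceeds forward).

ΔG = -4.34 kJ/mol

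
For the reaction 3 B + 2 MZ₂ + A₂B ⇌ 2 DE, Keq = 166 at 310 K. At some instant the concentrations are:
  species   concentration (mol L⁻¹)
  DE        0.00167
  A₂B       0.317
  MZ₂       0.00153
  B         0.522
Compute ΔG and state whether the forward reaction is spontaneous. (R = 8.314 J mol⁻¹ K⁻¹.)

ΔG = -4.74 kJ/mol; the forward reaction is spontaneous

Q = [DE]² / ([B]³·[MZ₂]²·[A₂B]) = (0.00167)² / ((0.522)³·(0.00153)²·(0.317)) = 26.4
ΔG = RT ln(Q/Keq) = (8.314 J mol⁻¹ K⁻¹)(310 K) × ln(26.4/166)
   = (2.577 kJ/mol)(-1.839) = -4.74 kJ/mol
ΔG < 0, so the forward reaction is spontaneous (proceeds forward).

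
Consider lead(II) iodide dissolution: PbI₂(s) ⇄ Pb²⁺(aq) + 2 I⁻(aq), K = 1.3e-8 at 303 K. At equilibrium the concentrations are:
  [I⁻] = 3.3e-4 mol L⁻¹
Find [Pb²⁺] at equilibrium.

[Pb²⁺] = 0.12 mol L⁻¹

(PbI₂ is a pure solid — omitted from K.)
At equilibrium, K = [Pb²⁺]·[I⁻]² = 1.3e-8.
([Pb²⁺])·(3.3e-4)² = 1.3e-8
[Pb²⁺] = 0.119 = 0.12 mol L⁻¹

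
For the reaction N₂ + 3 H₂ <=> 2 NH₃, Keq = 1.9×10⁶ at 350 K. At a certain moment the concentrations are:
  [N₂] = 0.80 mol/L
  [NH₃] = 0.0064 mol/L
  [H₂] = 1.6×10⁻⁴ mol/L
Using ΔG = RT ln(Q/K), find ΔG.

ΔG = 5.48 kJ/mol

Q = [NH₃]² / ([N₂]·[H₂]³) = (0.0064)² / ((0.80)·(1.6×10⁻⁴)³) = 1.25×10⁷
ΔG = RT ln(Q/Keq) = (8.314 J mol⁻¹ K⁻¹)(350 K) × ln(1.25×10⁷/1.9×10⁶)
   = (2.910 kJ/mol)(1.884) = 5.48 kJ/mol
ΔG > 0, so the forward reaction is non-spontaneous (proceeds in reverse).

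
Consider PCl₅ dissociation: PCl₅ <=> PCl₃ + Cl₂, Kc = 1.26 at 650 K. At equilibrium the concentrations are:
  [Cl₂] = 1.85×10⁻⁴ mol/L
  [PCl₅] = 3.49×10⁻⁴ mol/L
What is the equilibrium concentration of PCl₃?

[PCl₃] = 2.38 mol/L

At equilibrium, Kc = [PCl₃]·[Cl₂] / [PCl₅] = 1.26.
([PCl₃])·(1.85×10⁻⁴) / (3.49×10⁻⁴) = 1.26
[PCl₃] = 2.38 mol/L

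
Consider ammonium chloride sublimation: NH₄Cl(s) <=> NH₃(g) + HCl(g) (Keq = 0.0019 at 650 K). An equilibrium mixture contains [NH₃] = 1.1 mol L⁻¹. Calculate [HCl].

[HCl] = 0.0017 mol L⁻¹

(NH₄Cl is a pure solid — omitted from Keq.)
At equilibrium, Keq = [NH₃]·[HCl] = 0.0019.
(1.1)·([HCl]) = 0.0019
[HCl] = 0.00173 = 0.0017 mol L⁻¹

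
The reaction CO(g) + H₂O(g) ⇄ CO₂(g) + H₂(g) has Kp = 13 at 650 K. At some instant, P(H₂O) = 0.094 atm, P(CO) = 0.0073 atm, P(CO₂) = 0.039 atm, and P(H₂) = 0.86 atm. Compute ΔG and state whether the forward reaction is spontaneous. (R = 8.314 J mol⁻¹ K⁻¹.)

ΔG = 7.16 kJ/mol; the forward reaction is non-spontaneous

Qp = P(CO₂)·P(H₂) / (P(CO)·P(H₂O)) = (0.039)·(0.86) / ((0.0073)·(0.094)) = 48.9
ΔG = RT ln(Qp/Kp) = (8.314 J mol⁻¹ K⁻¹)(650 K) × ln(48.9/13)
   = (5.404 kJ/mol)(1.325) = 7.16 kJ/mol
ΔG > 0, so the forward reaction is non-spontaneous (proceeds in reverse).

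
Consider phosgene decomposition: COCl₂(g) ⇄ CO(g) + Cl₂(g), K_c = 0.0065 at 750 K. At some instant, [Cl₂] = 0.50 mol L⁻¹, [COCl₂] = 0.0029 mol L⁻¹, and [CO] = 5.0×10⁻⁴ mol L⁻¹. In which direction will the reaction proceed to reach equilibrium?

in the reverse direction

Q_c = [CO]·[Cl₂] / [COCl₂] = (5.0×10⁻⁴)·(0.50) / (0.0029) = 0.086
Q_c = 0.086 > K_c = 0.0065, so the reverse reaction proceeds.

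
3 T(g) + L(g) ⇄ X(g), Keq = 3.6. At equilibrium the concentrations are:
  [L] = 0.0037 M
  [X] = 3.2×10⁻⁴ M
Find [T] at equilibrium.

[T] = 0.29 M

At equilibrium, Keq = [X] / ([T]³·[L]) = 3.6.
(3.2×10⁻⁴) / (([T])³·(0.0037)) = 3.6
[T]³ = 0.0240 ⇒ [T] = 0.29 M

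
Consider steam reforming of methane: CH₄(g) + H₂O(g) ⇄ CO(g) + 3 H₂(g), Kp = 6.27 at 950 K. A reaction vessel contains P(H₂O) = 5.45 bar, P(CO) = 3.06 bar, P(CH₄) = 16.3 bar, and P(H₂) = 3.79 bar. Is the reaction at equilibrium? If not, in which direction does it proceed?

toward products

Qp = P(CO)·P(H₂)³ / (P(CH₄)·P(H₂O)) = (3.06)·(3.79)³ / ((16.3)·(5.45)) = 1.88
Qp = 1.88 < Kp = 6.27, so the forward reaction proceeds.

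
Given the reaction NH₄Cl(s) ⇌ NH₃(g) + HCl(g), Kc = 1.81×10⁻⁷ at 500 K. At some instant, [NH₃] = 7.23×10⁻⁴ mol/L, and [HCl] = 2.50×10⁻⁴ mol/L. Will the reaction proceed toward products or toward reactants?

(NH₄Cl is a pure solid — omitted from Qc.)
Qc = [NH₃]·[HCl] = (7.23×10⁻⁴)·(2.50×10⁻⁴) = 1.81×10⁻⁷
Qc = 1.81×10⁻⁷ = Kc, so the system is already at equilibrium.

neither direction; the system is at equilibrium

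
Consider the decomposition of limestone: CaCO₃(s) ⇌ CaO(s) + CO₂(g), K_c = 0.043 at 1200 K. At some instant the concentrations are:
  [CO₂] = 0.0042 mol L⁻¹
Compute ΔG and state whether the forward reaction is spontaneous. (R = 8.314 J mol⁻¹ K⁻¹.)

ΔG = -23.2 kJ/mol; the forward reaction is spontaneous

(CaCO₃, CaO are pure solids — omitted from Q_c.)
Q_c = [CO₂] = 0.00420
ΔG = RT ln(Q_c/K_c) = (8.314 J mol⁻¹ K⁻¹)(1200 K) × ln(0.00420/0.043)
   = (9.977 kJ/mol)(-2.326) = -23.2 kJ/mol
ΔG < 0, so the forward reaction is spontaneous (proceeds forward).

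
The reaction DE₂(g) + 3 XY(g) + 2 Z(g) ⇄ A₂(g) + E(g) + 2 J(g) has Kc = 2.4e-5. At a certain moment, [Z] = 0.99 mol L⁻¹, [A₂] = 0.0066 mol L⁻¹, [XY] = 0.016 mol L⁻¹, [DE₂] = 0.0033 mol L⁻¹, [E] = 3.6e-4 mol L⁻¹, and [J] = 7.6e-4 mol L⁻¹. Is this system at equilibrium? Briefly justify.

Qc = [A₂]·[E]·[J]² / ([DE₂]·[XY]³·[Z]²) = (0.0066)·(3.6e-4)·(7.6e-4)² / ((0.0033)·(0.016)³·(0.99)²) = 1.0e-4
Qc = 1.0e-4 > Kc = 2.4e-5: net reverse reaction.

no; Q > K, reaction proceeds in reverse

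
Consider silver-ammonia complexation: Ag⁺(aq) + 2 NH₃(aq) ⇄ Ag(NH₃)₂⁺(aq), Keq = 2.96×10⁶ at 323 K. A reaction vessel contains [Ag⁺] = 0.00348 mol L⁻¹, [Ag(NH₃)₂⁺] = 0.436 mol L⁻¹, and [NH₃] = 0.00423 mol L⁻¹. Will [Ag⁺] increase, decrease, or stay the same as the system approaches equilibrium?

increase

Q = [Ag(NH₃)₂⁺] / ([Ag⁺]·[NH₃]²) = (0.436) / ((0.00348)·(0.00423)²) = 7.00×10⁶
Q = 7.00×10⁶ > Keq = 2.96×10⁶: net reverse reaction.
Ag⁺ is a reactant, so it increases.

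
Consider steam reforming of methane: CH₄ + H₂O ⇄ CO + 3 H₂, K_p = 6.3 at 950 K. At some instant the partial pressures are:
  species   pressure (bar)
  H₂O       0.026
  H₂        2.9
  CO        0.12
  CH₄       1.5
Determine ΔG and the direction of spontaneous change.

Q_p = P(CO)·P(H₂)³ / (P(CH₄)·P(H₂O)) = (0.12)·(2.9)³ / ((1.5)·(0.026)) = 75.0
ΔG = RT ln(Q_p/K_p) = (8.314 J mol⁻¹ K⁻¹)(950 K) × ln(75.0/6.3)
   = (7.898 kJ/mol)(2.477) = 19.6 kJ/mol
ΔG > 0, so the forward reaction is non-spontaneous (proceeds in reverse).

ΔG = 19.6 kJ/mol; the forward reaction is non-spontaneous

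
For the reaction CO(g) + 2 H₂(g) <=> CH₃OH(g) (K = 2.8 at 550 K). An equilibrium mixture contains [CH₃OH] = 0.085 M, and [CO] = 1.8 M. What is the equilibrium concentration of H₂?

[H₂] = 0.13 M

At equilibrium, K = [CH₃OH] / ([CO]·[H₂]²) = 2.8.
(0.085) / ((1.8)·([H₂])²) = 2.8
[H₂]² = 0.0169 ⇒ [H₂] = 0.13 M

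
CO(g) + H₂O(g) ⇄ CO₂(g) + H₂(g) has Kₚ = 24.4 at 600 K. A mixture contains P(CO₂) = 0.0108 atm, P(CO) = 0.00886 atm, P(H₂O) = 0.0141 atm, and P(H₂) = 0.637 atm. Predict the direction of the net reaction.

Qₚ = P(CO₂)·P(H₂) / (P(CO)·P(H₂O)) = (0.0108)·(0.637) / ((0.00886)·(0.0141)) = 55.1
Qₚ = 55.1 > Kₚ = 24.4, so the reverse reaction proceeds.

toward reactants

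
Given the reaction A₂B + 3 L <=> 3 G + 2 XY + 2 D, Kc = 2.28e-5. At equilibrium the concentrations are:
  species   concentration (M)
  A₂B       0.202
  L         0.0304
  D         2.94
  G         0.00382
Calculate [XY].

[XY] = 0.0164 M

At equilibrium, Kc = [G]³·[XY]²·[D]² / ([A₂B]·[L]³) = 2.28e-5.
(0.00382)³·([XY])²·(2.94)² / ((0.202)·(0.0304)³) = 2.28e-5
[XY]² = 2.69e-4 ⇒ [XY] = 0.0164 M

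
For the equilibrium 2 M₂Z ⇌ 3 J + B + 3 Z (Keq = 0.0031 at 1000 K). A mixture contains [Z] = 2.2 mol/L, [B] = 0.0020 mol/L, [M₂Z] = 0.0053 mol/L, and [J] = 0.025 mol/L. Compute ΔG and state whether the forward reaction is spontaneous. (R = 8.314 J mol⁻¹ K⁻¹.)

ΔG = 11.1 kJ/mol; the forward reaction is non-spontaneous

Q = [J]³·[B]·[Z]³ / [M₂Z]² = (0.025)³·(0.0020)·(2.2)³ / (0.0053)² = 0.0118
ΔG = RT ln(Q/Keq) = (8.314 J mol⁻¹ K⁻¹)(1000 K) × ln(0.0118/0.0031)
   = (8.314 kJ/mol)(1.337) = 11.1 kJ/mol
ΔG > 0, so the forward reaction is non-spontaneous (proceeds in reverse).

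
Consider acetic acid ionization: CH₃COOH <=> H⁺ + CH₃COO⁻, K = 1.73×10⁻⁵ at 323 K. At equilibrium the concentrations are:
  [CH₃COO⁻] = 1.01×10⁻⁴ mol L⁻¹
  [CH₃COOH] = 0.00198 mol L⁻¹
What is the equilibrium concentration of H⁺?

At equilibrium, K = [H⁺]·[CH₃COO⁻] / [CH₃COOH] = 1.73×10⁻⁵.
([H⁺])·(1.01×10⁻⁴) / (0.00198) = 1.73×10⁻⁵
[H⁺] = 3.39×10⁻⁴ mol L⁻¹

[H⁺] = 3.39×10⁻⁴ mol L⁻¹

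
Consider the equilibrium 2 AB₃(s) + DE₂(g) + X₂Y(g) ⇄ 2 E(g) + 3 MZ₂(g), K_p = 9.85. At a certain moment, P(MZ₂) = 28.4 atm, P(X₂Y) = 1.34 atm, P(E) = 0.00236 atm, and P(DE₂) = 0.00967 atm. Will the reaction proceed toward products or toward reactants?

(AB₃ is a pure solid — omitted from Q_p.)
Q_p = P(E)²·P(MZ₂)³ / (P(DE₂)·P(X₂Y)) = (0.00236)²·(28.4)³ / ((0.00967)·(1.34)) = 9.85
Q_p = 9.85 = K_p, so the system is already at equilibrium.

no net change (already at equilibrium)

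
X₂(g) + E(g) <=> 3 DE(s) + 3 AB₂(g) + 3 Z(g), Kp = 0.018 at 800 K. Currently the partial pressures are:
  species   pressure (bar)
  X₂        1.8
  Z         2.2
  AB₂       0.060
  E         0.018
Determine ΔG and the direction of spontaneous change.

(DE is a pure solid — omitted from Qp.)
Qp = P(AB₂)³·P(Z)³ / (P(X₂)·P(E)) = (0.060)³·(2.2)³ / ((1.8)·(0.018)) = 0.0710
ΔG = RT ln(Qp/Kp) = (8.314 J mol⁻¹ K⁻¹)(800 K) × ln(0.0710/0.018)
   = (6.651 kJ/mol)(1.372) = 9.13 kJ/mol
ΔG > 0, so the forward reaction is non-spontaneous (proceeds in reverse).

ΔG = 9.13 kJ/mol; the forward reaction is non-spontaneous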